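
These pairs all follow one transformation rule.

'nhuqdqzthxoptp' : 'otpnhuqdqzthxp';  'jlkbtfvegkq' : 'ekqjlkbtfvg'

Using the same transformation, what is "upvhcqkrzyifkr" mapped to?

ikrupvhcqkrzyf

Each output is the input with this applied: move the last 3 characters to the front (rotate right by 3), then swap the first and last characters.
Starting from "upvhcqkrzyifkr": after the first operation, "fkrupvhcqkrzyi"; after the second, "ikrupvhcqkrzyf".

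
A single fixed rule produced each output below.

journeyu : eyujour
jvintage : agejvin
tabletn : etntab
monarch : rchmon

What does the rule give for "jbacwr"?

The rule is to move the last 3 characters to the front (rotate right by 3), then delete the last character.
"jbacwr" → "cwrjba" → "cwrjb".
(Check on "journeyu": → "eyujourn" → "eyujour" ✓)

cwrjb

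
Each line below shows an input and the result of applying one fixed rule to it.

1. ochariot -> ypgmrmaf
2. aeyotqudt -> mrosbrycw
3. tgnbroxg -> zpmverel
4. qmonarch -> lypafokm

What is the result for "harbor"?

The transformation: shift every letter 2 places backward in the alphabet (wrapping around), then move the first 3 characters to the end (rotate left by 3).
On "harbor": the first step gives "fypzmp", and the second then gives "zmpfyp".

zmpfyp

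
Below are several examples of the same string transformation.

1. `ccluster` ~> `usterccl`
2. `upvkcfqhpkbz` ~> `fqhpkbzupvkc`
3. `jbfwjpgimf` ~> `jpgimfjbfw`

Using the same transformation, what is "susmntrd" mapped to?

mntrdsus

The rule is to swap the front and back halves of the string, then move the last character to the front.
Doing the same to "susmntrd": "mntrdsus".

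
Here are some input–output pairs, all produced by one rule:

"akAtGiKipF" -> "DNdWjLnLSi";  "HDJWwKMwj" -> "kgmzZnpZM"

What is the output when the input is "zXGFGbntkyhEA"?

CajijEQWNBKhd

The pattern: shift every letter 3 places forward in the alphabet (wrapping around), then flip the case of every letter.
On "zXGFGbntkyhEA": the first step gives "cAJIJeqwnbkHD", and the second then gives "CajijEQWNBKhd".
(Check on "akAtGiKipF": → "dnDwJlNlsI" → "DNdWjLnLSi" ✓)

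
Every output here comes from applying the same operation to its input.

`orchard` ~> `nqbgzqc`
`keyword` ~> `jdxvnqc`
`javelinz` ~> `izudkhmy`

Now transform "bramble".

aqzlakd

The pattern: shift every letter 1 place backward in the alphabet (wrapping around).
Doing the same to "bramble": "aqzlakd".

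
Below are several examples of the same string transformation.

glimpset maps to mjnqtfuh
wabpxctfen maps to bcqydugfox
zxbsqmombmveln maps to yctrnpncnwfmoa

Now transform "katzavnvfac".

The rule is to shift every letter 1 place forward in the alphabet (wrapping around), then move the first character to the end.
On "katzavnvfac": the first step gives "lbuabwowgbd", and the second then gives "buabwowgbdl".
(Check on "wabpxctfen": → "xbcqydugfo" → "bcqydugfox" ✓)

buabwowgbdl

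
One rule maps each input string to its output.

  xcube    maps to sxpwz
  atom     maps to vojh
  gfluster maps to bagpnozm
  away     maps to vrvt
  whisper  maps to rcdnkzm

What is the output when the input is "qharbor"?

In each case the input is transformed by: shift every letter 5 places backward in the alphabet (wrapping around).
So "qharbor" becomes "lcvmwjm".

lcvmwjm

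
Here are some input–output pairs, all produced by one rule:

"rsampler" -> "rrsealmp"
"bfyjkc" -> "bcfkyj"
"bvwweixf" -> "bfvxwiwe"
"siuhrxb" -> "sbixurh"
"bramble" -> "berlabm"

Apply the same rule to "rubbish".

The pattern: take characters alternately from the front and the back (1st, last, 2nd, 2nd-last, ...).
So "rubbish" becomes "rhusbib".

rhusbib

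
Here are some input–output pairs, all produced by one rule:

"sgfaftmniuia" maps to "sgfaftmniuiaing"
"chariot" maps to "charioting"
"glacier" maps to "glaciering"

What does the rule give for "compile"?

compileing

What's happening: append "ing".
Applying that to "compile" gives "compileing".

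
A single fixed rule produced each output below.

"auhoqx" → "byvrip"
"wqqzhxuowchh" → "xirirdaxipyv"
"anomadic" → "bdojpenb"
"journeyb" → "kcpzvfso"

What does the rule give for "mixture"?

nfjsyvu

Looking at the pairs, the operation is to take characters alternately from the front and the back (1st, last, 2nd, 2nd-last, ...), then shift every letter 1 place forward in the alphabet (wrapping around).
Starting from "mixture": after the first operation, "meirxut"; after the second, "nfjsyvu".
(Check on "auhoqx": → "axuqho" → "byvrip" ✓)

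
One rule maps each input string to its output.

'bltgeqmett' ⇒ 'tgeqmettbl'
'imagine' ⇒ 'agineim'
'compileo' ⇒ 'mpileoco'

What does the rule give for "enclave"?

The transformation: move the first 2 characters to the end (rotate left by 2).
So "enclave" becomes "claveen".

claveen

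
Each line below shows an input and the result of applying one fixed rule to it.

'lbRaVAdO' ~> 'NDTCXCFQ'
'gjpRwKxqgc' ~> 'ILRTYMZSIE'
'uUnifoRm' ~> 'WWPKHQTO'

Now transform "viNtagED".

XKPVCIGF

The rule is to shift every letter 2 places forward in the alphabet (wrapping around), then convert every letter to uppercase.
Starting from "viNtagED": after the first operation, "xkPvciGF"; after the second, "XKPVCIGF".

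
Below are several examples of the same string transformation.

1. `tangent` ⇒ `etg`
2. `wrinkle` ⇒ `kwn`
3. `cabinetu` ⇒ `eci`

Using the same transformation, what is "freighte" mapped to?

The transformation: move the last 3 characters to the front (rotate right by 3), then keep one character in every 3, starting at position 1 (positions 1st, 4th, 7th, ...).
Starting from "freighte": after the first operation, "htefreig"; after the second, "hfi".

hfi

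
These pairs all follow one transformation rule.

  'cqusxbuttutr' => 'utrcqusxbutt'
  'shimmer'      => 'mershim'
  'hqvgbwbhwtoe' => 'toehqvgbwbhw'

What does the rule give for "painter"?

What's happening: move the last 3 characters to the front (rotate right by 3).
Doing the same to "painter": "terpain".

terpain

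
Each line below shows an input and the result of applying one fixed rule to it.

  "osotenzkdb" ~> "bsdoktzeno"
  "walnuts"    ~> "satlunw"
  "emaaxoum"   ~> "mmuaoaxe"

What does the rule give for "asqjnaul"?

Each output is the input with this applied: take characters alternately from the front and the back (1st, last, 2nd, 2nd-last, ...), then move the first character to the end.
Working it through for "asqjnaul": intermediate "alsuqajn", final "lsuqajna".

lsuqajna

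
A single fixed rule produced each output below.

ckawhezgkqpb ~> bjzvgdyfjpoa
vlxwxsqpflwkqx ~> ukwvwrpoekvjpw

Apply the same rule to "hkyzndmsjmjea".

The transformation: shift every letter 1 place backward in the alphabet (wrapping around).
Applying that to "hkyzndmsjmjea" gives "gjxymclrilidz".

gjxymclrilidz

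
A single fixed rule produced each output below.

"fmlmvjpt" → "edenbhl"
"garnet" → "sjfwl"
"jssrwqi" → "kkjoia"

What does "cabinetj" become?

The pattern: shift every letter 8 places backward in the alphabet (wrapping around), then delete the first character.
Applying both steps to "cabinetj": "ustafwlb", then "stafwlb".

stafwlb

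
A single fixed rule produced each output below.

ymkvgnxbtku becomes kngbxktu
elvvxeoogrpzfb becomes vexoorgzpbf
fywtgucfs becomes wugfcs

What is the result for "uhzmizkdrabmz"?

zzidkarmbz

The pattern: swap each adjacent pair of characters (1↔2, 3↔4, ...), then delete the first 3 characters.
Working it through for "uhzmizkdrabmz": intermediate "humzzidkarmbz", final "zzidkarmbz".
(Check on "elvvxeoogrpzfb": → "levvexoorgzpbf" → "vexoorgzpbf" ✓)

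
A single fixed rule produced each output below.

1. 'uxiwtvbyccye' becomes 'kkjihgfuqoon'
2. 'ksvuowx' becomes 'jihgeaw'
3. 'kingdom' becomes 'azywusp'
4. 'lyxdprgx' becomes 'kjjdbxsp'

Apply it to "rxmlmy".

Rule — sort the characters into reverse alphabetical order, then shift every letter 12 places forward in the alphabet (wrapping around).
For "rxmlmy", step one produces "yxrmml"; step two turns that into "kjdyyx".

kjdyyx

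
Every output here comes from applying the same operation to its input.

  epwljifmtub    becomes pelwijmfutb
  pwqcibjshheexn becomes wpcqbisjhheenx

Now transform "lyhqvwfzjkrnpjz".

The transformation: swap each adjacent pair of characters (1↔2, 3↔4, ...).
So "lyhqvwfzjkrnpjz" becomes "ylqhwvzfkjnrjpz".

ylqhwvzfkjnrjpz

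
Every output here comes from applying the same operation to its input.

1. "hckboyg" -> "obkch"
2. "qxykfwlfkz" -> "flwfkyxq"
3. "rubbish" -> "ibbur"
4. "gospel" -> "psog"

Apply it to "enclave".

The pattern: reverse the string, then delete the first 2 characters.
Applying both steps to "enclave": "evalcne", then "alcne".

alcne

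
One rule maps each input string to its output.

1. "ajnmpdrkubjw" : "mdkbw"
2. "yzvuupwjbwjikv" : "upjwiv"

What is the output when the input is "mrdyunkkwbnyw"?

ynkby

In each case the input is transformed by: delete the first 3 characters, then keep every other character starting from the first (positions 1st, 3rd, 5th, ...).
Working it through for "mrdyunkkwbnyw": intermediate "yunkkwbnyw", final "ynkby".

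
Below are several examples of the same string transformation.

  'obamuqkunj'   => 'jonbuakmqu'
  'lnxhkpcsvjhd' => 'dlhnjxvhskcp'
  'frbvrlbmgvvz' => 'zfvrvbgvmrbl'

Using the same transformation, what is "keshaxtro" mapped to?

okretsxha

The pattern: reverse the string, then take characters alternately from the front and the back (1st, last, 2nd, 2nd-last, ...).
On "keshaxtro": the first step gives "ortxahsek", and the second then gives "okretsxha".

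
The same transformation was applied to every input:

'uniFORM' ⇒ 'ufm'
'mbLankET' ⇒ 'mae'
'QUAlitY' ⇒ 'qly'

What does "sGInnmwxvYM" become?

snwy

Rule — keep one character in every 3, starting at position 1 (positions 1st, 4th, 7th, ...), then convert every letter to lowercase.
So "sGInnmwxvYM" becomes "snwy".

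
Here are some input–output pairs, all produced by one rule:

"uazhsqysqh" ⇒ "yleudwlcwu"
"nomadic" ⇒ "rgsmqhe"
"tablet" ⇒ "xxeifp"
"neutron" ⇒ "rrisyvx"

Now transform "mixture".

In each case the input is transformed by: shift every letter 4 places forward in the alphabet (wrapping around), then take characters alternately from the front and the back (1st, last, 2nd, 2nd-last, ...).
Applying both steps to "mixture": "qmbxyvi", then "qimvbyx".

qimvbyx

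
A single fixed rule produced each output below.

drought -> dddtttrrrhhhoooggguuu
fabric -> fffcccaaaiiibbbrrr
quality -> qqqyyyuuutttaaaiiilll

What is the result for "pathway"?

pppyyyaaaaaatttwwwhhh

Looking at the pairs, the operation is to take characters alternately from the front and the back (1st, last, 2nd, 2nd-last, ...), then repeat every character 3 times.
On "pathway": the first step gives "pyaatwh", and the second then gives "pppyyyaaaaaatttwwwhhh".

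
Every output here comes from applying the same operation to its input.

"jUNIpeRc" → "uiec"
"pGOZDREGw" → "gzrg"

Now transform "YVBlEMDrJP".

vlmrp

Rule — keep every other character starting from the second (positions 2nd, 4th, 6th, ...), then convert every letter to lowercase.
Applying both steps to "YVBlEMDrJP": "VlMrP", then "vlmrp".
(Check on "pGOZDREGw": → "GZRG" → "gzrg" ✓)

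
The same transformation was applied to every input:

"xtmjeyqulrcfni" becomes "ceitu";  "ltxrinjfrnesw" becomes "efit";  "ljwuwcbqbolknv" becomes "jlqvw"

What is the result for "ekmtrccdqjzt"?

dkrz

Looking at the pairs, the operation is to keep one character in every 3, starting at position 2 (positions 2nd, 5th, 8th, ...), then sort the characters into alphabetical order.
"ekmtrccdqjzt" → "krdz" → "dkrz".
(Check on "ltxrinjfrnesw": → "tife" → "efit" ✓)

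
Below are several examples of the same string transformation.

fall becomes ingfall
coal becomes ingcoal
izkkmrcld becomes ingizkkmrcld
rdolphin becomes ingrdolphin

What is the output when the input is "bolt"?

ingbolt

The rule is to prepend "ing".
Doing the same to "bolt": "ingbolt".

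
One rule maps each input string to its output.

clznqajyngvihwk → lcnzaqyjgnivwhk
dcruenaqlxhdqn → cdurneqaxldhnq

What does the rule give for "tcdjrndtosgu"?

What's happening: swap each adjacent pair of characters (1↔2, 3↔4, ...).
Doing the same to "tcdjrndtosgu": "ctjdnrtdsoug".

ctjdnrtdsoug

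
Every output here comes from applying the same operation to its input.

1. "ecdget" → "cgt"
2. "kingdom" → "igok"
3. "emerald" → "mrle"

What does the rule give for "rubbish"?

What's happening: move the first character to the end, then keep every other character starting from the first (positions 1st, 3rd, 5th, ...).
For "rubbish", step one produces "ubbishr"; step two turns that into "ubsr".
(Check on "emerald": → "meralde" → "mrle" ✓)

ubsr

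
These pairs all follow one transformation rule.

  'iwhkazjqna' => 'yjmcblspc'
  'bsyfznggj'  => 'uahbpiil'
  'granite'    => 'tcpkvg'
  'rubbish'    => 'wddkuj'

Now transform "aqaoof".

scqqh

The rule is to shift every letter 2 places forward in the alphabet (wrapping around), then delete the first character.
On "aqaoof": the first step gives "cscqqh", and the second then gives "scqqh".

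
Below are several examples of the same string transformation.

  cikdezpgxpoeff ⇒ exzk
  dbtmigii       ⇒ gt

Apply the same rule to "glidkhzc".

In each case the input is transformed by: reverse the string, then keep one character in every 3, starting at position 3 (positions 3rd, 6th, 9th, ...).
For "glidkhzc", step one produces "czhkdilg"; step two turns that into "hi".

hi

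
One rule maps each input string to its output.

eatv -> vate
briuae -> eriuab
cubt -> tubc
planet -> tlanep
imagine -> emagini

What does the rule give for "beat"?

In each case the input is transformed by: swap the first and last characters.
So "beat" becomes "teab".

teab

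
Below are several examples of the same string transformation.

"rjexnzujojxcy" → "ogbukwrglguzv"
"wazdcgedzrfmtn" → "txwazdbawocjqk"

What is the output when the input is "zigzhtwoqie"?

wfdweqtlnfb

In each case the input is transformed by: shift every letter 3 places backward in the alphabet (wrapping around).
So "zigzhtwoqie" becomes "wfdweqtlnfb".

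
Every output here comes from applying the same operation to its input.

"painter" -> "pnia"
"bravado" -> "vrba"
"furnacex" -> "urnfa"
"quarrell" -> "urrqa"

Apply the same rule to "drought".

The pattern: delete the last 3 characters, then sort the characters into reverse alphabetical order.
Working it through for "drought": intermediate "drou", final "urod".

urod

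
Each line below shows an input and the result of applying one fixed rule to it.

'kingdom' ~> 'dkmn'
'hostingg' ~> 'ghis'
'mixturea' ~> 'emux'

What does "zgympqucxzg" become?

What's happening: keep every other character starting from the first (positions 1st, 3rd, 5th, ...), then sort the characters into alphabetical order.
"zgympqucxzg" → "zypuxg" → "gpuxyz".

gpuxyz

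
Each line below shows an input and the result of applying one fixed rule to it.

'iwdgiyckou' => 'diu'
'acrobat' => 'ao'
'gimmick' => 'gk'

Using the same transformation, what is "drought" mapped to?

gr

The pattern: sort the characters into alphabetical order, then keep one character in every 3, starting at position 2 (positions 2nd, 5th, 8th, ...).
Starting from "drought": after the first operation, "dghortu"; after the second, "gr".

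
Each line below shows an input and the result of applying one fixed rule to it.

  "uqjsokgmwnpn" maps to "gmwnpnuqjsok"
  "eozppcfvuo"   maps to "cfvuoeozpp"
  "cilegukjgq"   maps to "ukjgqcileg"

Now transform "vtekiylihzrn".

lihzrnvtekiy

The transformation: swap the front and back halves of the string.
So "vtekiylihzrn" becomes "lihzrnvtekiy".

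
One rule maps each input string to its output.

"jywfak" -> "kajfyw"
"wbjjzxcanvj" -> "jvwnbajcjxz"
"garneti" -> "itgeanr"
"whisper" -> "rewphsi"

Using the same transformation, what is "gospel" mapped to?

legpos

The pattern: move the last character to the front, then take characters alternately from the front and the back (1st, last, 2nd, 2nd-last, ...).
So "gospel" becomes "legpos".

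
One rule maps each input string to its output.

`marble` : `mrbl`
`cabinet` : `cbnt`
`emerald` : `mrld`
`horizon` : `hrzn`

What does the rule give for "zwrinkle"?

The transformation: remove every vowel.
Doing the same to "zwrinkle": "zwrnkl".

zwrnkl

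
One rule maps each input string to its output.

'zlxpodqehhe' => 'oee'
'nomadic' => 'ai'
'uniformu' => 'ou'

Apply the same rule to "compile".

ie

In each case the input is transformed by: delete the first 3 characters, then keep only the vowels.
Applying that to "compile" gives "ie".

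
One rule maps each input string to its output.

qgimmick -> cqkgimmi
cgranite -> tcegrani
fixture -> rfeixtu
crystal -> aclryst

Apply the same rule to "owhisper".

eorwhisp

Looking at the pairs, the operation is to swap the first and last characters, then move the last 2 characters to the front (rotate right by 2).
Working it through for "owhisper": intermediate "rwhispeo", final "eorwhisp".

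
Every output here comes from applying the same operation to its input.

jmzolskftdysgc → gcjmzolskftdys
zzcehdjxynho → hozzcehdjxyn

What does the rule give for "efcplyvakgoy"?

oyefcplyvakg

What's happening: move the last 2 characters to the front (rotate right by 2).
For "efcplyvakgoy" the result is "oyefcplyvakg".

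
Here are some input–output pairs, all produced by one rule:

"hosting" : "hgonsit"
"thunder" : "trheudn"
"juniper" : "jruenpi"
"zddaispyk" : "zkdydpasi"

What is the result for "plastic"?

What's happening: take characters alternately from the front and the back (1st, last, 2nd, 2nd-last, ...).
On "plastic" that produces "pcliats".

pcliats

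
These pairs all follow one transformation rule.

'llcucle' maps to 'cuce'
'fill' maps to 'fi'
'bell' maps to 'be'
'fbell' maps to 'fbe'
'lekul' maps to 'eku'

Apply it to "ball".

Rule — remove every "l".
Applying that to "ball" gives "ba".

ba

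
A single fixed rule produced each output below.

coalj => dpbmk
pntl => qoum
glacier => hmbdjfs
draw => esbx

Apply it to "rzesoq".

saftpr

The rule is to shift every letter 1 place forward in the alphabet (wrapping around).
For "rzesoq" the result is "saftpr".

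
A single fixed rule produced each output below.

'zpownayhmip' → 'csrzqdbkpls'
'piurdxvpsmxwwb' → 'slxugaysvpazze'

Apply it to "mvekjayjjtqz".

What's happening: shift every letter 3 places forward in the alphabet (wrapping around).
On "mvekjayjjtqz" that produces "pyhnmdbmmwtc".

pyhnmdbmmwtc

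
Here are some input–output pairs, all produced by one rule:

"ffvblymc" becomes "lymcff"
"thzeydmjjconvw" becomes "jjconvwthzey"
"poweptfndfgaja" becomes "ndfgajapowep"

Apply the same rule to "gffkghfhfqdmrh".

hfqdmrhgffkg

The rule is to swap the front and back halves of the string, then delete the last 2 characters.
On "gffkghfhfqdmrh" that produces "hfqdmrhgffkg".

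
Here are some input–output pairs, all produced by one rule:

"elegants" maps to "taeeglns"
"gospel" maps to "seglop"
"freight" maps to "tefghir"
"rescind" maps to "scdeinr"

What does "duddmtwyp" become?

ydddmptuw

The transformation: sort the characters into alphabetical order, then move the last character to the front.
"duddmtwyp" → "dddmptuwy" → "ydddmptuw".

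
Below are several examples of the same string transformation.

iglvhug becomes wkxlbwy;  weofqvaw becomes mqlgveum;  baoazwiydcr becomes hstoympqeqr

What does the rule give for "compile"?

ubyfces

The transformation: reverse the string, then shift every letter 10 places backward in the alphabet (wrapping around).
Doing the same to "compile": "ubyfces".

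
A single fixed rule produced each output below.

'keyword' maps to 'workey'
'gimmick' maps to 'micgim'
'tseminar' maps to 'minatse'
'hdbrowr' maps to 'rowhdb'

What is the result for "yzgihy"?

The pattern: delete the last character, then move the first 3 characters to the end (rotate left by 3).
On "yzgihy": the first step gives "yzgih", and the second then gives "ihyzg".

ihyzg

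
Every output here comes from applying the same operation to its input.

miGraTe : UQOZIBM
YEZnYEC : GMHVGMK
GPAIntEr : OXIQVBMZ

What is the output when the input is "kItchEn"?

SQBKPMV

Rule — shift every letter 8 places forward in the alphabet (wrapping around), then convert every letter to uppercase.
"kItchEn" → "SQBKPMV".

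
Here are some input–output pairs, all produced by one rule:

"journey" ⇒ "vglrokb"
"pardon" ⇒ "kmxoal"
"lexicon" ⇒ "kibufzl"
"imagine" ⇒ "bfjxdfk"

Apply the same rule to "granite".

The rule is to shift every letter 3 places backward in the alphabet (wrapping around), then move the last character to the front.
Applying both steps to "granite": "doxkfqb", then "bdoxkfq".

bdoxkfq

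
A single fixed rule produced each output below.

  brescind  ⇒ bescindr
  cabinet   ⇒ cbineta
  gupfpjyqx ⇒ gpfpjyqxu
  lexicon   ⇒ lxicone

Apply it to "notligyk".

ntligyko

Rule — move the first character to the end, then swap the first and last characters.
Applying both steps to "notligyk": "otligykn", then "ntligyko".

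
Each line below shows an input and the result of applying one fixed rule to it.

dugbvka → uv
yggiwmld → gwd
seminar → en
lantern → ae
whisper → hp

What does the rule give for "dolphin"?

Looking at the pairs, the operation is to keep one character in every 3, starting at position 2 (positions 2nd, 5th, 8th, ...).
For "dolphin" the result is "oh".

oh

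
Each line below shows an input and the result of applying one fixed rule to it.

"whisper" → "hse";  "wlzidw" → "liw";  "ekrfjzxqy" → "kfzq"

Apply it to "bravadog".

rvdg

Each output is the input with this applied: keep every other character starting from the second (positions 2nd, 4th, 6th, ...).
Applying that to "bravadog" gives "rvdg".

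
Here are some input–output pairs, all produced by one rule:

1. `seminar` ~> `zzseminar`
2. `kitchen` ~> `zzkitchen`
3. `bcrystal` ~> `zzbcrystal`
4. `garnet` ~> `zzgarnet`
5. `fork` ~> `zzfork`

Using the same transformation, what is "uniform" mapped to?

What's happening: prepend "zz".
On "uniform" that produces "zzuniform".

zzuniform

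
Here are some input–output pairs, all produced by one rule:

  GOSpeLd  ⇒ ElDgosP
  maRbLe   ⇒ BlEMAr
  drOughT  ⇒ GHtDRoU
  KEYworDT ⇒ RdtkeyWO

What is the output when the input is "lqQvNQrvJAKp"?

akPLQqVnqRVj

In each case the input is transformed by: flip the case of every letter, then move the last 3 characters to the front (rotate right by 3).
Starting from "lqQvNQrvJAKp": after the first operation, "LQqVnqRVjakP"; after the second, "akPLQqVnqRVj".
(Check on "GOSpeLd": → "gosPElD" → "ElDgosP" ✓)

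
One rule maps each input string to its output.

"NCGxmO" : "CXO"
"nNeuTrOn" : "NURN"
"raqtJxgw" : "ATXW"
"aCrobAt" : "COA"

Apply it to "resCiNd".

The pattern: keep every other character starting from the second (positions 2nd, 4th, 6th, ...), then convert every letter to uppercase.
Applying both steps to "resCiNd": "eCN", then "ECN".

ECN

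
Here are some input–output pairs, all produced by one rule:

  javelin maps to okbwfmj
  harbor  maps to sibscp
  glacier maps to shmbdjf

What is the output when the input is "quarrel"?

What's happening: move the last character to the front, then shift every letter 1 place forward in the alphabet (wrapping around).
For "quarrel" the result is "mrvbssf".

mrvbssf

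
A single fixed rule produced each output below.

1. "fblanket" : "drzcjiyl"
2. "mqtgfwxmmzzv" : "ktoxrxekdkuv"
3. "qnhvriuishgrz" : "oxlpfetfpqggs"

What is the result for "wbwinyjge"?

uczeuhgwl

The rule is to take characters alternately from the front and the back (1st, last, 2nd, 2nd-last, ...), then shift every letter 2 places backward in the alphabet (wrapping around).
For "wbwinyjge", step one produces "webgwjiyn"; step two turns that into "uczeuhgwl".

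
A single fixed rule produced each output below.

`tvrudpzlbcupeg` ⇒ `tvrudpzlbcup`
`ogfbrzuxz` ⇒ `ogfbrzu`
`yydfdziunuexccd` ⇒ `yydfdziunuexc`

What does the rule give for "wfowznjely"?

wfowznje

The pattern: delete the last 2 characters.
Applying that to "wfowznjely" gives "wfowznje".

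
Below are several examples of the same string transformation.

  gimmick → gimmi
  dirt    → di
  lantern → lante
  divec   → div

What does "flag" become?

fl

Rule — delete the last 2 characters.
Applying that to "flag" gives "fl".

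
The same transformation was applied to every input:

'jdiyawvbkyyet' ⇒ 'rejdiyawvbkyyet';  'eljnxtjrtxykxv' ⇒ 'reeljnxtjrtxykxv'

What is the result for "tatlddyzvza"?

retatlddyzvza

Each output is the input with this applied: prepend "re".
"tatlddyzvza" → "retatlddyzvza".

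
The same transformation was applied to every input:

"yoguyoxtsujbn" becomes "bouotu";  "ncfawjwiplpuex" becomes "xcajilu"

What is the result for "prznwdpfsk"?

The transformation: keep every other character starting from the second (positions 2nd, 4th, 6th, ...), then move the last character to the front.
Applying both steps to "prznwdpfsk": "rndfk", then "krndf".
(Check on "yoguyoxtsujbn": → "ouotub" → "bouotu" ✓)

krndf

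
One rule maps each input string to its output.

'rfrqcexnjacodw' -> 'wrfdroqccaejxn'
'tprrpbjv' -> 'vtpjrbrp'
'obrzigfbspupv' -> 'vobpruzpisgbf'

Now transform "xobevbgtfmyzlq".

qxolbzeyvmbfgt

Each output is the input with this applied: swap the first and last characters, then take characters alternately from the front and the back (1st, last, 2nd, 2nd-last, ...).
Applying that to "xobevbgtfmyzlq" gives "qxolbzeyvmbfgt".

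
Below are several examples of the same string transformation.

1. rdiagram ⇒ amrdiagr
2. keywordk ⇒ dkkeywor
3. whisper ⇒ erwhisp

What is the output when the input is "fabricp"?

cpfabri

In each case the input is transformed by: move the last 2 characters to the front (rotate right by 2).
On "fabricp" that produces "cpfabri".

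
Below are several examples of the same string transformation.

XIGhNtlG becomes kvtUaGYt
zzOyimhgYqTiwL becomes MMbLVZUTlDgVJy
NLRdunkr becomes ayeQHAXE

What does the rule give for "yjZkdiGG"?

LWmXQVtt

Looking at the pairs, the operation is to flip the case of every letter, then shift every letter 13 places forward in the alphabet (wrapping around) — i.e. ROT13.
On "yjZkdiGG" that produces "LWmXQVtt".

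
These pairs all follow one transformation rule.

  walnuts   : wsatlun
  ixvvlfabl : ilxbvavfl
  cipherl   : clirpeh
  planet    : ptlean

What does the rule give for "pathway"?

The pattern: take characters alternately from the front and the back (1st, last, 2nd, 2nd-last, ...).
"pathway" → "pyaatwh".

pyaatwh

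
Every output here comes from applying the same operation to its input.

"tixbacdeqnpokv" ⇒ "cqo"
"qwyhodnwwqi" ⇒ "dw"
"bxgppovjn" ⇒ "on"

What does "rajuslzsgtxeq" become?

Looking at the pairs, the operation is to keep one character in every 3, starting at position 3 (positions 3rd, 6th, 9th, ...), then delete the first character.
On "rajuslzsgtxeq" that produces "lge".

lge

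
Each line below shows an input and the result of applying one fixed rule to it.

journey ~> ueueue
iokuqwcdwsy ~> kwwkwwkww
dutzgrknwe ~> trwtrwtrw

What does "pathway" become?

tatata

What's happening: keep one character in every 3, starting at position 3 (positions 3rd, 6th, 9th, ...), then write the whole string 3 times in a row.
So "pathway" becomes "tatata".
(Check on "iokuqwcdwsy": → "kww" → "kwwkwwkww" ✓)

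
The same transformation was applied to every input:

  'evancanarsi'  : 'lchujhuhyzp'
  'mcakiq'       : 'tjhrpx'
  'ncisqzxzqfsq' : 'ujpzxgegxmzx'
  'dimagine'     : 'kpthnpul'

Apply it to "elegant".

lslnhua

The rule is to shift every letter 7 places forward in the alphabet (wrapping around).
"elegant" → "lslnhua".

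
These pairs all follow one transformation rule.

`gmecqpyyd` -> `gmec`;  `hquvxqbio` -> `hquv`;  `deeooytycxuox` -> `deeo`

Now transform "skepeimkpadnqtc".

In each case the input is transformed by: keep only the first 4 characters.
Doing the same to "skepeimkpadnqtc": "skep".

skep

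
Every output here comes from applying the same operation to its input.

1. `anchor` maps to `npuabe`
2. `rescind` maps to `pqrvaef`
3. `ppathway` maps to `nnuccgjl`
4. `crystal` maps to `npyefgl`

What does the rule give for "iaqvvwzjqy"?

What's happening: sort the characters into alphabetical order, then shift every letter 13 places forward in the alphabet (wrapping around) — i.e. ROT13.
Applying both steps to "iaqvvwzjqy": "aijqqvvwyz", then "nvwddiijlm".

nvwddiijlm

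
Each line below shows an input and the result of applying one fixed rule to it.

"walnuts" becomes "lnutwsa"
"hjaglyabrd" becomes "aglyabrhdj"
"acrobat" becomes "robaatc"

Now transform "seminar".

Rule — swap the first and last characters, then move the first 2 characters to the end (rotate left by 2).
Applying both steps to "seminar": "reminas", then "minasre".

minasre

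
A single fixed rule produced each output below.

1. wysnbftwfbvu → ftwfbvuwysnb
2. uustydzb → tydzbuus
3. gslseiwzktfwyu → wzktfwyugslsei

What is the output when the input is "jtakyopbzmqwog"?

Rule — swap the front and back halves of the string, then move the last character to the front.
"jtakyopbzmqwog" → "bzmqwogjtakyop" → "pbzmqwogjtakyo".

pbzmqwogjtakyo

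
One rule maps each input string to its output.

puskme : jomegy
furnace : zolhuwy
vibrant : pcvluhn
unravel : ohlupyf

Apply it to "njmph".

In each case the input is transformed by: shift every letter 6 places backward in the alphabet (wrapping around).
So "njmph" becomes "hdgjb".

hdgjb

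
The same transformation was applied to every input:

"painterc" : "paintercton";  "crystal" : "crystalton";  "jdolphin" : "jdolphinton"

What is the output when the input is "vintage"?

Rule — append "ton".
Doing the same to "vintage": "vintageton".

vintageton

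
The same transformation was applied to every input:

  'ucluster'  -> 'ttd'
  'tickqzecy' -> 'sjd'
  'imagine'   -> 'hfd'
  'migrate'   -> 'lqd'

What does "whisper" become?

vrq

Each output is the input with this applied: shift every letter 1 place backward in the alphabet (wrapping around), then keep one character in every 3, starting at position 1 (positions 1st, 4th, 7th, ...).
Applying that to "whisper" gives "vrq".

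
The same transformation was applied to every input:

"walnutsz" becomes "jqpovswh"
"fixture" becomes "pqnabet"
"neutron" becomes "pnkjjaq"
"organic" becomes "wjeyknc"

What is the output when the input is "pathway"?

The pattern: move the first 3 characters to the end (rotate left by 3), then shift every letter 4 places backward in the alphabet (wrapping around).
For "pathway", step one produces "hwaypat"; step two turns that into "dswulwp".

dswulwp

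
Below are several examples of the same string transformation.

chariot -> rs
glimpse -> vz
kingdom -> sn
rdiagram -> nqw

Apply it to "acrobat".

Rule — shift every letter 10 places forward in the alphabet (wrapping around), then keep one character in every 3, starting at position 2 (positions 2nd, 5th, 8th, ...).
Working it through for "acrobat": intermediate "kmbylkd", final "ml".

ml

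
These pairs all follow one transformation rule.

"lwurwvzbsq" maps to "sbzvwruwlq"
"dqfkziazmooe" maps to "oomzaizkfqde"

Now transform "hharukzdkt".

kdzkurahht

Looking at the pairs, the operation is to reverse the string, then move the first character to the end.
On "hharukzdkt": the first step gives "tkdzkurahh", and the second then gives "kdzkurahht".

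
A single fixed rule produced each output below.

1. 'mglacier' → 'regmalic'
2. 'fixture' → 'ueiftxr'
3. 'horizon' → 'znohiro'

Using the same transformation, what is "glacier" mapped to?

The pattern: swap each adjacent pair of characters (1↔2, 3↔4, ...), then move the last 2 characters to the front (rotate right by 2).
"glacier" → "lgcaeir" → "irlgcae".

irlgcae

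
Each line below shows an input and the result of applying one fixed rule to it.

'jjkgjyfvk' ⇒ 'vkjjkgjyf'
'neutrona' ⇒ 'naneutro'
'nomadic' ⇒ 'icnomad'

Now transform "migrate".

The transformation: move the last 2 characters to the front (rotate right by 2).
So "migrate" becomes "temigra".

temigra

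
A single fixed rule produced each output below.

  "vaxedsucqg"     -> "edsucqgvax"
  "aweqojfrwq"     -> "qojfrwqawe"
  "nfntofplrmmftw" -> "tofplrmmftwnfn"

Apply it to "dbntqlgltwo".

Looking at the pairs, the operation is to move the first 3 characters to the end (rotate left by 3).
For "dbntqlgltwo" the result is "tqlgltwodbn".

tqlgltwodbn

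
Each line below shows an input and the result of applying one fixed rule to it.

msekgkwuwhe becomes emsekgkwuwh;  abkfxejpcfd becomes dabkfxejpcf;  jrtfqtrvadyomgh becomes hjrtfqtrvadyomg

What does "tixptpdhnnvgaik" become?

Each output is the input with this applied: move the last character to the front.
Applying that to "tixptpdhnnvgaik" gives "ktixptpdhnnvgai".

ktixptpdhnnvgai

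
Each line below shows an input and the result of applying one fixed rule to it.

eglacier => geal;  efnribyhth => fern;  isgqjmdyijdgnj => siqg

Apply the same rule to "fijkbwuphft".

ifkj

The rule is to swap each adjacent pair of characters (1↔2, 3↔4, ...), then keep only the first 4 characters.
"fijkbwuphft" → "ifkj".
(Check on "isgqjmdyijdgnj": → "siqgmjydjigdjn" → "siqg" ✓)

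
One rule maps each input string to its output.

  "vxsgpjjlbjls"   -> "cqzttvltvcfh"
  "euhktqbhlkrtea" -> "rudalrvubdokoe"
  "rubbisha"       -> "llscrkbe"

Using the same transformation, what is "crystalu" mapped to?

icdkvemb

What's happening: move the first 2 characters to the end (rotate left by 2), then shift every letter 10 places forward in the alphabet (wrapping around).
On "crystalu": the first step gives "ystalucr", and the second then gives "icdkvemb".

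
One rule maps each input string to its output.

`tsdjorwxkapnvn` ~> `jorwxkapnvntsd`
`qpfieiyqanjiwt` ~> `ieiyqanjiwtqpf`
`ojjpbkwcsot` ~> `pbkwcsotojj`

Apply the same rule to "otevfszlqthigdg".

The transformation: move the first 3 characters to the end (rotate left by 3).
On "otevfszlqthigdg" that produces "vfszlqthigdgote".

vfszlqthigdgote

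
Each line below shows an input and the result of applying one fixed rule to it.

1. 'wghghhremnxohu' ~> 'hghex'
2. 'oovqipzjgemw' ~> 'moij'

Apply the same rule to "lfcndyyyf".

Looking at the pairs, the operation is to move the last 3 characters to the front (rotate right by 3), then keep one character in every 3, starting at position 2 (positions 2nd, 5th, 8th, ...).
Applying both steps to "lfcndyyyf": "yyflfcndy", then "yfd".
(Check on "wghghhremnxohu": → "ohuwghghhremnx" → "hghex" ✓)

yfd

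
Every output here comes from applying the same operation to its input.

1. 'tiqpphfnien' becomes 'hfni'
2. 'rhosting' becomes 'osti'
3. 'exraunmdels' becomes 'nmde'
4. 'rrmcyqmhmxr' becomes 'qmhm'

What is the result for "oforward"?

orwa

What's happening: delete the last 2 characters, then keep only the last 4 characters.
On "oforward": the first step gives "oforwa", and the second then gives "orwa".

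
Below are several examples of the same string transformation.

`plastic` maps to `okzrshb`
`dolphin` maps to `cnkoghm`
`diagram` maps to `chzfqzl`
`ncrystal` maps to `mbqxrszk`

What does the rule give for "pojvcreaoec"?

oniubqdzndb

Each output is the input with this applied: shift every letter 1 place backward in the alphabet (wrapping around).
"pojvcreaoec" → "oniubqdzndb".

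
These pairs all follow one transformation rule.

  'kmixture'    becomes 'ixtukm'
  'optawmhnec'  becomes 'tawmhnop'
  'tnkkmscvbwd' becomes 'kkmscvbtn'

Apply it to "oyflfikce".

Looking at the pairs, the operation is to delete the last 2 characters, then move the first 2 characters to the end (rotate left by 2).
On "oyflfikce" that produces "flfikoy".

flfikoy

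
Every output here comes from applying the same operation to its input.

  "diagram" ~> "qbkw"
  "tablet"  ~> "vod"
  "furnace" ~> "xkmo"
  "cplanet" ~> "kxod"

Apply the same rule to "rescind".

msxn

The rule is to delete the first 3 characters, then shift every letter 10 places forward in the alphabet (wrapping around).
Working it through for "rescind": intermediate "cind", final "msxn".
(Check on "cplanet": → "anet" → "kxod" ✓)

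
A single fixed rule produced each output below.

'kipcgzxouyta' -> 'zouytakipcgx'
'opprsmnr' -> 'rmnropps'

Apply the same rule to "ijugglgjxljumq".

gxljumqijugglj

Rule — swap the front and back halves of the string, then swap the first and last characters.
For "ijugglgjxljumq", step one produces "jxljumqijugglg"; step two turns that into "gxljumqijugglj".
(Check on "opprsmnr": → "smnroppr" → "rmnropps" ✓)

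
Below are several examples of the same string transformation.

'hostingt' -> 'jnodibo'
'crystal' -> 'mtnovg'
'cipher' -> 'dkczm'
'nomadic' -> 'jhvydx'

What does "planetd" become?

gvizoy

Rule — delete the first character, then shift every letter 5 places backward in the alphabet (wrapping around).
Working it through for "planetd": intermediate "lanetd", final "gvizoy".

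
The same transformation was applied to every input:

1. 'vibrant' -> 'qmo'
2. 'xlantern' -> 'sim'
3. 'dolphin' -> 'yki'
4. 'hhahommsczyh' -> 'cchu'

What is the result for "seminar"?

ndm

Looking at the pairs, the operation is to keep one character in every 3, starting at position 1 (positions 1st, 4th, 7th, ...), then shift every letter 5 places backward in the alphabet (wrapping around).
"seminar" → "sir" → "ndm".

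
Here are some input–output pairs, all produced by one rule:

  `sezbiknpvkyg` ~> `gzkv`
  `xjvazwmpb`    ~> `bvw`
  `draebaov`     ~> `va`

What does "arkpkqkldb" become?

Each output is the input with this applied: move the last 3 characters to the front (rotate right by 3), then keep one character in every 3, starting at position 3 (positions 3rd, 6th, 9th, ...).
"arkpkqkldb" → "ldbarkpkqk" → "bkq".

bkq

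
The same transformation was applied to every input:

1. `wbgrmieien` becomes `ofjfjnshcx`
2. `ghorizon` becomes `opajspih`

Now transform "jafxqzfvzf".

What's happening: reverse the string, then shift every letter 1 place forward in the alphabet (wrapping around).
Working it through for "jafxqzfvzf": intermediate "fzvfzqxfaj", final "gawgarygbk".

gawgarygbk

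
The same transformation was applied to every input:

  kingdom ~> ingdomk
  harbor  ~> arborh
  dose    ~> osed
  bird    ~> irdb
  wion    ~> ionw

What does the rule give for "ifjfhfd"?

Looking at the pairs, the operation is to move the first character to the end.
For "ifjfhfd" the result is "fjfhfdi".

fjfhfdi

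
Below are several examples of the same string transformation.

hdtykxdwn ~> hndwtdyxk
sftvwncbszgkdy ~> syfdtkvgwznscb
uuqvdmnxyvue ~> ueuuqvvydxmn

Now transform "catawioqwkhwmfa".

caaftmawwhikowq

The pattern: take characters alternately from the front and the back (1st, last, 2nd, 2nd-last, ...).
"catawioqwkhwmfa" → "caaftmawwhikowq".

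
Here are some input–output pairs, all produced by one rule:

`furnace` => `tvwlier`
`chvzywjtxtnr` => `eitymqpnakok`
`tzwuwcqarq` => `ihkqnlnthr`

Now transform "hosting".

exyfjkz

The pattern: move the last 2 characters to the front (rotate right by 2), then shift every letter 9 places backward in the alphabet (wrapping around).
On "hosting": the first step gives "nghosti", and the second then gives "exyfjkz".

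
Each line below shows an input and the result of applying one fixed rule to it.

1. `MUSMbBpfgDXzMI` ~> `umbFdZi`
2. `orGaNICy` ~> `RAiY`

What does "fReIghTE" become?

riHe

Each output is the input with this applied: flip the case of every letter, then keep every other character starting from the second (positions 2nd, 4th, 6th, ...).
Applying that to "fReIghTE" gives "riHe".
(Check on "orGaNICy": → "ORgAnicY" → "RAiY" ✓)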